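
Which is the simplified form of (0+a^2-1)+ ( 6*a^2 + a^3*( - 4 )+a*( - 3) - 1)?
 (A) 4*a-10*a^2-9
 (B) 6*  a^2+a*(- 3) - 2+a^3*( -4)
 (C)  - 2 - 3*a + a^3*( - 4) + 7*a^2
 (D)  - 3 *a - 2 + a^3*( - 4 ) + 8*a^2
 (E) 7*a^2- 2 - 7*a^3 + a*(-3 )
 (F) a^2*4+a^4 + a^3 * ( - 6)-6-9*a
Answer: C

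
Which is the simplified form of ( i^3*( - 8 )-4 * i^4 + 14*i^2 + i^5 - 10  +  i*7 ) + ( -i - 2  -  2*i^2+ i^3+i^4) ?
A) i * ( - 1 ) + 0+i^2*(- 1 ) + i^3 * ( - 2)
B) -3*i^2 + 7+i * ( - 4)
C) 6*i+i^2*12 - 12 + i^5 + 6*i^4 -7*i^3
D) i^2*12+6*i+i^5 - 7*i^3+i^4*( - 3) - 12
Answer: D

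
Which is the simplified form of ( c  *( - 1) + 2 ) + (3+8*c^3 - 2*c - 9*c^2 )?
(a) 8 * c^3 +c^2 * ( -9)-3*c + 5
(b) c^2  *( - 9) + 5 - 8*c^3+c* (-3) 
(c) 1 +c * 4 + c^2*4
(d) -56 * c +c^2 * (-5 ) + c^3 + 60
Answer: a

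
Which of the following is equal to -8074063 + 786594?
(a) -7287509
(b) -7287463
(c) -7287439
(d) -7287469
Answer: d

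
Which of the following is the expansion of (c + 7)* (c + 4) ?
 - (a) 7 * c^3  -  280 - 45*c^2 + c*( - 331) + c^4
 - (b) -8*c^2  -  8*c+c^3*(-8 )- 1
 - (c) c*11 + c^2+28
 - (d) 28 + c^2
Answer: c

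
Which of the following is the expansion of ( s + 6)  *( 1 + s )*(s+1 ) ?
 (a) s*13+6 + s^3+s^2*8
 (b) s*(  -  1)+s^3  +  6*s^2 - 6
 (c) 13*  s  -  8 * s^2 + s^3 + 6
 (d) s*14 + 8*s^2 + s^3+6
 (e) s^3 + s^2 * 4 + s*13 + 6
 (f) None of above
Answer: a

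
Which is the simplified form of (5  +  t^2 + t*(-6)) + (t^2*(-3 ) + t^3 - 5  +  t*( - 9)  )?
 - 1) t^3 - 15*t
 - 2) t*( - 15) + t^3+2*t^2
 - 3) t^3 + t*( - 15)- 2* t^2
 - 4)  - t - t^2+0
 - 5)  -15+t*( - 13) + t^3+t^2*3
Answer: 3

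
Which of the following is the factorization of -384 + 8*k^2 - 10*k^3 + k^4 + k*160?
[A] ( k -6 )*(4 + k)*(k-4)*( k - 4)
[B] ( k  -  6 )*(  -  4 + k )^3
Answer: A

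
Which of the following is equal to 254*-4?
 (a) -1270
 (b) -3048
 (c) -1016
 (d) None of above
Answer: c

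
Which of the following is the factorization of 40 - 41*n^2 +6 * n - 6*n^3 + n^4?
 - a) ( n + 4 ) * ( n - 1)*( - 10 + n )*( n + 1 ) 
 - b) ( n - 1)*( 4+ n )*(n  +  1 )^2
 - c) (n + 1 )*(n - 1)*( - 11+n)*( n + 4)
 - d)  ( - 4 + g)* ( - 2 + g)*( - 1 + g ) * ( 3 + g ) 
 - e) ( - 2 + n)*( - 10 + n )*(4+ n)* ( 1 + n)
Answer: a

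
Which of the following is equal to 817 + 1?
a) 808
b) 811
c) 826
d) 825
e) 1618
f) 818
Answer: f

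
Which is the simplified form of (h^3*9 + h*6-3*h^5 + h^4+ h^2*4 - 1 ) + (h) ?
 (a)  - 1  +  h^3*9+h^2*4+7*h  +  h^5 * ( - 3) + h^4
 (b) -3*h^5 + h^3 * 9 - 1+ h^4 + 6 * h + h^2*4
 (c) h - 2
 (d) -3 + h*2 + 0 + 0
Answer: a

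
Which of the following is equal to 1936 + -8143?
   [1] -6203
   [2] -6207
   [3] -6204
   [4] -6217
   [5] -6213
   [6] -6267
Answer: 2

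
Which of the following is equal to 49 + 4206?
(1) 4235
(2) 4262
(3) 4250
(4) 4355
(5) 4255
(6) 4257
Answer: 5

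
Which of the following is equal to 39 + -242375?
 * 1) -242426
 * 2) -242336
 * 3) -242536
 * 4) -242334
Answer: 2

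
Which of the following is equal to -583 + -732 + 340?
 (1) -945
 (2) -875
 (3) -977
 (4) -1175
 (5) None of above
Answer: 5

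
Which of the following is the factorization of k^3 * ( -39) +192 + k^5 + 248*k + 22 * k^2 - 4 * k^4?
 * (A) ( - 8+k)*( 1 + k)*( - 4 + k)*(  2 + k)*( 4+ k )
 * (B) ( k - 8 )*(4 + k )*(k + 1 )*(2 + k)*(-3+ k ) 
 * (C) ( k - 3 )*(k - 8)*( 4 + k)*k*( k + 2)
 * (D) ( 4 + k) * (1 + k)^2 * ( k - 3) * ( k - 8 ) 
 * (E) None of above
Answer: B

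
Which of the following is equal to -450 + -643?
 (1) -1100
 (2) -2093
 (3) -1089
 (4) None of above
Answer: 4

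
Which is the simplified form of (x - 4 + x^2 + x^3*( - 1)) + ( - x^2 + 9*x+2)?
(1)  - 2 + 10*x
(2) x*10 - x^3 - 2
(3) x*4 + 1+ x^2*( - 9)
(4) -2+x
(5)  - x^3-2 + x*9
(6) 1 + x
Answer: 2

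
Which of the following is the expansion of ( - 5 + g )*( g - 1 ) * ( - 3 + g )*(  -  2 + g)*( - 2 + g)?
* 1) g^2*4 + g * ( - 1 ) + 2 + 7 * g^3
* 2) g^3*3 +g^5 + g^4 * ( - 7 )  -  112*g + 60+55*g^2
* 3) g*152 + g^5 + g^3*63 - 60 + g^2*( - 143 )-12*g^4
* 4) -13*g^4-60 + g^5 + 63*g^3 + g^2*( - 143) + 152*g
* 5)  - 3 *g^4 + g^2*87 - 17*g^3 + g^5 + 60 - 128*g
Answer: 4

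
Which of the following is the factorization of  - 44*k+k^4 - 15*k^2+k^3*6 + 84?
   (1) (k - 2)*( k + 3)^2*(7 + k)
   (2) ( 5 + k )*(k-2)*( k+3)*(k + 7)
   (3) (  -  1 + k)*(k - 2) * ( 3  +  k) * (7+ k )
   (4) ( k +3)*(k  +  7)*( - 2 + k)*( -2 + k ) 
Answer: 4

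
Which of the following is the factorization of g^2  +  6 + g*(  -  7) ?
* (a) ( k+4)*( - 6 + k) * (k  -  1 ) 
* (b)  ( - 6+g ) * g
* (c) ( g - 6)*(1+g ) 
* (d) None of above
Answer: d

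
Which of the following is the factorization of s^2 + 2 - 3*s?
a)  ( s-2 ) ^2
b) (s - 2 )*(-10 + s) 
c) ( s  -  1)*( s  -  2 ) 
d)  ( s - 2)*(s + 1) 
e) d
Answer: c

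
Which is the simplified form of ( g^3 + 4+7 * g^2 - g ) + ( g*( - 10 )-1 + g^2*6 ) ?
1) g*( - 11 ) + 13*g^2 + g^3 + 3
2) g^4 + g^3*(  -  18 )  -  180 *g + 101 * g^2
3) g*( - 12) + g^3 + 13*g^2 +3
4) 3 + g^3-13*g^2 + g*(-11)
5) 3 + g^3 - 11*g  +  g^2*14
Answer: 1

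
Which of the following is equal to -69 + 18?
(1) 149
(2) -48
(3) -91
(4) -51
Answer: 4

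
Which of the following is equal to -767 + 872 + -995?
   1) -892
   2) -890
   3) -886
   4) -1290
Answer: 2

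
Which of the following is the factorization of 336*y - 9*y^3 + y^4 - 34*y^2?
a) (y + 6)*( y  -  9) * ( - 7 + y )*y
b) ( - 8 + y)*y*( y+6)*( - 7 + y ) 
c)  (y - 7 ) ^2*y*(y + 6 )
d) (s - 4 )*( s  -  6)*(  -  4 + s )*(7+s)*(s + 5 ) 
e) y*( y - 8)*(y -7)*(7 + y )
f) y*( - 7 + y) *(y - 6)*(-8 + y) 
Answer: b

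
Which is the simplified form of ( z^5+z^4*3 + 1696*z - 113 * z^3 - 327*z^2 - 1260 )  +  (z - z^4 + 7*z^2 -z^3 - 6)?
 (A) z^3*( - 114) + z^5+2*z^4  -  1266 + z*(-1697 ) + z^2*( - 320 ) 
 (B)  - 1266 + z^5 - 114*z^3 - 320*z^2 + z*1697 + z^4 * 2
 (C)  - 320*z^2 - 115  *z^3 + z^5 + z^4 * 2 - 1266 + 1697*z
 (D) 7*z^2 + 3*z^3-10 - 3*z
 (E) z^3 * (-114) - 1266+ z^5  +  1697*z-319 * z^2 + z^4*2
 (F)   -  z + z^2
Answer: B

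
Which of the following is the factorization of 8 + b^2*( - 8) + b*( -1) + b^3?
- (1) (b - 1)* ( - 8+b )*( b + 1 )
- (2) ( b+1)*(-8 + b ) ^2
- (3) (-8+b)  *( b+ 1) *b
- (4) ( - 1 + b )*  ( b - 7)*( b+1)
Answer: 1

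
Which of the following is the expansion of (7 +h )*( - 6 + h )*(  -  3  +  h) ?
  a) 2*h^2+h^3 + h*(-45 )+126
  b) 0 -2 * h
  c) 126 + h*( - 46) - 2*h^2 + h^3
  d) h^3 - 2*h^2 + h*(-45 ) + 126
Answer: d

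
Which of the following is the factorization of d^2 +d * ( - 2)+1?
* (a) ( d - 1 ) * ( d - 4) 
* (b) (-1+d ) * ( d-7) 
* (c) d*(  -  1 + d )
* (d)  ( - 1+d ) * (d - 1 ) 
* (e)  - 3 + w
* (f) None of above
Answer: d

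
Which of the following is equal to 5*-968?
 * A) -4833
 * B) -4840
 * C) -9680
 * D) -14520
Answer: B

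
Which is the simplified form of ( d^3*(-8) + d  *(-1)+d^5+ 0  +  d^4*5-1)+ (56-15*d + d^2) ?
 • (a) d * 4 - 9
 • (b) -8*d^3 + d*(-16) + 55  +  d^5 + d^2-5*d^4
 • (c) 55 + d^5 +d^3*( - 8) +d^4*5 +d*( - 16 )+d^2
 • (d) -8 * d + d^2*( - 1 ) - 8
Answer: c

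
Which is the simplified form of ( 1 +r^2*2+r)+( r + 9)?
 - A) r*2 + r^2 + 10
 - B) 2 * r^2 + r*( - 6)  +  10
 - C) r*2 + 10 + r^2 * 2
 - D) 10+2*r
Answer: C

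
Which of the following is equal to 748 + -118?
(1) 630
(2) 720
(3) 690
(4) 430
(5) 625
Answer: 1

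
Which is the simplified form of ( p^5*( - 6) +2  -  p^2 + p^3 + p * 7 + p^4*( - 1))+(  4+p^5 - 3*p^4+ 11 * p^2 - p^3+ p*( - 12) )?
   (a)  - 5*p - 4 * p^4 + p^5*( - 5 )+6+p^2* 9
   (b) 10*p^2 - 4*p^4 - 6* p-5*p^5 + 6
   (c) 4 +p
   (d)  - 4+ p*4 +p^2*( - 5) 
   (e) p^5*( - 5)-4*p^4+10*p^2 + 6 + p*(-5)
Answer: e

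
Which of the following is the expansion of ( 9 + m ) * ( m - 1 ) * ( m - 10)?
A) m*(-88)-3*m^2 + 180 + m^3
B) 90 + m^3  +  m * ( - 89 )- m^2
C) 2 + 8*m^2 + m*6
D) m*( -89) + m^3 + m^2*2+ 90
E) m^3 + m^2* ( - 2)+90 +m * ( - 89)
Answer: E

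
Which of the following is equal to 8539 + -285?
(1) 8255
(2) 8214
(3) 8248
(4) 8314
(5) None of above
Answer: 5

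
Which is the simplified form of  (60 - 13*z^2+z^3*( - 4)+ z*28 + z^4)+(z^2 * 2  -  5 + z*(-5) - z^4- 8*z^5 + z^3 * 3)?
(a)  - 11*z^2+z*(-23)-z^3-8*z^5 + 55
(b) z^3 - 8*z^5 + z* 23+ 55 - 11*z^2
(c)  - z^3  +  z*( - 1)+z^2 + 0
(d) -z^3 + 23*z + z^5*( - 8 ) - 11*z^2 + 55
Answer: d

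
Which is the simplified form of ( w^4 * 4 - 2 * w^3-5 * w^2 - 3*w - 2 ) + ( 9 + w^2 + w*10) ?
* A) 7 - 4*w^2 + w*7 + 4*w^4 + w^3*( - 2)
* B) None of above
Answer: A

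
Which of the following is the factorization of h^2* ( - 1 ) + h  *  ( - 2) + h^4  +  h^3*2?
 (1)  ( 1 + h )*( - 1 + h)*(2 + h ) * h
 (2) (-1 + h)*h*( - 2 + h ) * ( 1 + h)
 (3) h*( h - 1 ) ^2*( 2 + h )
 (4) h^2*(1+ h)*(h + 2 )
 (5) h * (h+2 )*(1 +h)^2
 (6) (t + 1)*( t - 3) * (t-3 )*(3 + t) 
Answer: 1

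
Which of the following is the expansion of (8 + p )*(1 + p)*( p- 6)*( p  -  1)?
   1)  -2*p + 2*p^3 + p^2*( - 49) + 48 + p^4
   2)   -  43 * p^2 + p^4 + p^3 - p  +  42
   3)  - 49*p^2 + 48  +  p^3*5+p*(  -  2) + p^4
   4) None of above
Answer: 1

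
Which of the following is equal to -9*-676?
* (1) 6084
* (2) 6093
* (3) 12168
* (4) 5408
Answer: 1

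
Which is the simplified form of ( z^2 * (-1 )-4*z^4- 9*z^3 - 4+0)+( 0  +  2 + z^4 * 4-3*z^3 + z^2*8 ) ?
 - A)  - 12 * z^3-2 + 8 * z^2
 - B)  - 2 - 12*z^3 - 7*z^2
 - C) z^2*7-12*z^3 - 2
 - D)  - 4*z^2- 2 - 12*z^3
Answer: C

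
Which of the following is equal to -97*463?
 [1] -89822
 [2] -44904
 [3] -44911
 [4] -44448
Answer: 3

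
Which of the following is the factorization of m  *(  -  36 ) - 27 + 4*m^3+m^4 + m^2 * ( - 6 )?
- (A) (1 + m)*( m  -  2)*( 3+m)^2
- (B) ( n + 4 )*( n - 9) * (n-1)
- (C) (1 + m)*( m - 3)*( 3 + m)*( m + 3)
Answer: C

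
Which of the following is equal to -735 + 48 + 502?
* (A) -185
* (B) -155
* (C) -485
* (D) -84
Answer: A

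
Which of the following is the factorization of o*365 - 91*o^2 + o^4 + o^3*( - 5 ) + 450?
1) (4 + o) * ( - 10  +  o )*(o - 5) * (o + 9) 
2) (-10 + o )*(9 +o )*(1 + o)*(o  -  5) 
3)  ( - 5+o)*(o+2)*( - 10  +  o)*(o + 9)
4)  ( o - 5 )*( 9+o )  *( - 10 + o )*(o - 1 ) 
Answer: 2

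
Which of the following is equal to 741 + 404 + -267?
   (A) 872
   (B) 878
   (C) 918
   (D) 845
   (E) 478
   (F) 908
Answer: B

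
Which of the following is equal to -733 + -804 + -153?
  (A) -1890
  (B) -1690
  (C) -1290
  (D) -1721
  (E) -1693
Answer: B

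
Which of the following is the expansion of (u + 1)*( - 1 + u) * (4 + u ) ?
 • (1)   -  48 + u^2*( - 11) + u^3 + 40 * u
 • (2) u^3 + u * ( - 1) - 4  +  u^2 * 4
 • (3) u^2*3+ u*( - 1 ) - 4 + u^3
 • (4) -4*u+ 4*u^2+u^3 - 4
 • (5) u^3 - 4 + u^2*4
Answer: 2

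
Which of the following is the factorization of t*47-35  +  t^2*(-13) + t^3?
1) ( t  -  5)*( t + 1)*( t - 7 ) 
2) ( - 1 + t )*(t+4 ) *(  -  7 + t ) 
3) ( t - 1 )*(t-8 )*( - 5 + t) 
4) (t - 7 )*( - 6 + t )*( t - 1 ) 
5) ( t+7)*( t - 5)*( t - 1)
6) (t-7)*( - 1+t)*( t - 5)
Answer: 6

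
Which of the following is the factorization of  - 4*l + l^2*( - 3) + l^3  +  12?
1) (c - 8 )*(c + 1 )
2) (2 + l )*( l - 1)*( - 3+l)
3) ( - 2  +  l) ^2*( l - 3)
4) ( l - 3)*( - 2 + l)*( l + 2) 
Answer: 4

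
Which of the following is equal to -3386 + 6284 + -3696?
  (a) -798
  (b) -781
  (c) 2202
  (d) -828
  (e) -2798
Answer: a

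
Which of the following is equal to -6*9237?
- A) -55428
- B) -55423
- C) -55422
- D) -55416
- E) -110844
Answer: C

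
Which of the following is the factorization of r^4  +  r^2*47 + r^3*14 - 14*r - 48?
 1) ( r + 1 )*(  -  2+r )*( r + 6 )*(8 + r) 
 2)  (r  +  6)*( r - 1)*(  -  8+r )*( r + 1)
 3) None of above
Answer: 3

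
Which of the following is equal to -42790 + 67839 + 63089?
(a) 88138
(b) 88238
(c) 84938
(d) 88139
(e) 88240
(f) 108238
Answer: a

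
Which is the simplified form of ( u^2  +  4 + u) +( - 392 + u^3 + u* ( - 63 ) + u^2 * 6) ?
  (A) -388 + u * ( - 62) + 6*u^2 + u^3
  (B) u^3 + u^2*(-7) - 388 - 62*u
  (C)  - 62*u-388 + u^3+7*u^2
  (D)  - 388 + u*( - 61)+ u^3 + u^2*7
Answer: C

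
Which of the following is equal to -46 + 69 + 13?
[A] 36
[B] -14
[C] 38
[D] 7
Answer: A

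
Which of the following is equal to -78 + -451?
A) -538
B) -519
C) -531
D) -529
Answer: D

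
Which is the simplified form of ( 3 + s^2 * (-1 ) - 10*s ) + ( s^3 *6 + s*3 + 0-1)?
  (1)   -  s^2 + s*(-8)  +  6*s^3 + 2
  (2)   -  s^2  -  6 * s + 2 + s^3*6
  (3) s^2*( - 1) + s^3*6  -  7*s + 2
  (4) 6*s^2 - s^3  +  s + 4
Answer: 3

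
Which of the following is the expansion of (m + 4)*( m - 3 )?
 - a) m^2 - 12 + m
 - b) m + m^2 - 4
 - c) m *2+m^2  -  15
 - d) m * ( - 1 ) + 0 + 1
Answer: a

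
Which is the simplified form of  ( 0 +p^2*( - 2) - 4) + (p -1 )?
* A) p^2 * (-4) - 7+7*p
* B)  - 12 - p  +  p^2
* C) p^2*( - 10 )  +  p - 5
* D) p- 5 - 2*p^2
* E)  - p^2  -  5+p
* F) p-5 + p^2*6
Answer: D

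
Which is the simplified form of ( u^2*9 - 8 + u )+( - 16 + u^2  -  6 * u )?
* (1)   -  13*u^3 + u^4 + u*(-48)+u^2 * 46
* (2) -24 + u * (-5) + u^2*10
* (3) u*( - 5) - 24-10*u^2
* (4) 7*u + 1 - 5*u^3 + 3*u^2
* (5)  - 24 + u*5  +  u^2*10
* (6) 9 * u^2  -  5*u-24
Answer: 2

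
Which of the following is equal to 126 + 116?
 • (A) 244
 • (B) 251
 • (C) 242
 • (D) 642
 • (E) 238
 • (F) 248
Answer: C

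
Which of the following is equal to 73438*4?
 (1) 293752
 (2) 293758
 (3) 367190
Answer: 1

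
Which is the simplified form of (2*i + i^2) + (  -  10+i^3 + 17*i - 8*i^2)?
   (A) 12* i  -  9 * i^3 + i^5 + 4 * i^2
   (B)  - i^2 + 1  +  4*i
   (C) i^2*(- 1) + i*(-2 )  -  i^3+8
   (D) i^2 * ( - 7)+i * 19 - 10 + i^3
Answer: D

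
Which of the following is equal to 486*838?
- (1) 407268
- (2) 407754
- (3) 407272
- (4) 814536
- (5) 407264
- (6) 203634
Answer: 1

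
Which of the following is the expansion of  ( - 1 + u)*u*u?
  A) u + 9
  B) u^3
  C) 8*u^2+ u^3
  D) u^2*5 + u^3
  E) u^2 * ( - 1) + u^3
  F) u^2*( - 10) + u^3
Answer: E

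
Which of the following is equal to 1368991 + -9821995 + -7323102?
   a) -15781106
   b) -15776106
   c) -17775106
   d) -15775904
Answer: b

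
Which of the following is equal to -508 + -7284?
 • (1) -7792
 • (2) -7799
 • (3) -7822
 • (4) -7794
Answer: 1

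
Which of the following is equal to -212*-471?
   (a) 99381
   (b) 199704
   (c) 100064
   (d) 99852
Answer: d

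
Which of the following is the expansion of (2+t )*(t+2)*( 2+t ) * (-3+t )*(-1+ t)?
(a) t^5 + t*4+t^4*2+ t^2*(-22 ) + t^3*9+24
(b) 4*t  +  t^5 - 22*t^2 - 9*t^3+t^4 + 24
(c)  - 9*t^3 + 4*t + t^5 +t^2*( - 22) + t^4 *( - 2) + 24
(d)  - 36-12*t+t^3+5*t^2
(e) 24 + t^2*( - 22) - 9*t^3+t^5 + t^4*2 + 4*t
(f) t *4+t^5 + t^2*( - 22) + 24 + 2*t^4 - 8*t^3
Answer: e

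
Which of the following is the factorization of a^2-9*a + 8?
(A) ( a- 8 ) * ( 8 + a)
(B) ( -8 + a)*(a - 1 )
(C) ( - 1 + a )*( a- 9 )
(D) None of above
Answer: B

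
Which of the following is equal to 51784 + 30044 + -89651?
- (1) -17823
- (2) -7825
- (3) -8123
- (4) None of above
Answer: 4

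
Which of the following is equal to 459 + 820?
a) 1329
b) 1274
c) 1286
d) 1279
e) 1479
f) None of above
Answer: d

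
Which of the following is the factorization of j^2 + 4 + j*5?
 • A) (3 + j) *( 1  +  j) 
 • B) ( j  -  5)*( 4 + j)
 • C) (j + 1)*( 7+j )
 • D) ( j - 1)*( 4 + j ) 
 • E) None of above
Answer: E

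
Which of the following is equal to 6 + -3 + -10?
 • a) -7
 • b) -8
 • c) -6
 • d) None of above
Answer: a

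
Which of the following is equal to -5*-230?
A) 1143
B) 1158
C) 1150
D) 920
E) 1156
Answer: C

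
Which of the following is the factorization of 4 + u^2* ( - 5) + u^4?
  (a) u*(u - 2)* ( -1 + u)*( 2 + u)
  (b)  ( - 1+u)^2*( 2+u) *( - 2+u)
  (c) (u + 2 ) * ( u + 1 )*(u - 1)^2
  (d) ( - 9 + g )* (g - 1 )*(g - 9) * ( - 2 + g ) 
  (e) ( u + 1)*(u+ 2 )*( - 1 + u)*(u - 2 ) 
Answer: e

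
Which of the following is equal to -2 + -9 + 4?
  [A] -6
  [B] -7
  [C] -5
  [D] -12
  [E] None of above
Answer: B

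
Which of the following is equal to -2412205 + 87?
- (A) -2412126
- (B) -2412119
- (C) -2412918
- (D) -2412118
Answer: D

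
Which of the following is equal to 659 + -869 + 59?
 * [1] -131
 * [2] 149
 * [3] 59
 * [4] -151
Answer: 4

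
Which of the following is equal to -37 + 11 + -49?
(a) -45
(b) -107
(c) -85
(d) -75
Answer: d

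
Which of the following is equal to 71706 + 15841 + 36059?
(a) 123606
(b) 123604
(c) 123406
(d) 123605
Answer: a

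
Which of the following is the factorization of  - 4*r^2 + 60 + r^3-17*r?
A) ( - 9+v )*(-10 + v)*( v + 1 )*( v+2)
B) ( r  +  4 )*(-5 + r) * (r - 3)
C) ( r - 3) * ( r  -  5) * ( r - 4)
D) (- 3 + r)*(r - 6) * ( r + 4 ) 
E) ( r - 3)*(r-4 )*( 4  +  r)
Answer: B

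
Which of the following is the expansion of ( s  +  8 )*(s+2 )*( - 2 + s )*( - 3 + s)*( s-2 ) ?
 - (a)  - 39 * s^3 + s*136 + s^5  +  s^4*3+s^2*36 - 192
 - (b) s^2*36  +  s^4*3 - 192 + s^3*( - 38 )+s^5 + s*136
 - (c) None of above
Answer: b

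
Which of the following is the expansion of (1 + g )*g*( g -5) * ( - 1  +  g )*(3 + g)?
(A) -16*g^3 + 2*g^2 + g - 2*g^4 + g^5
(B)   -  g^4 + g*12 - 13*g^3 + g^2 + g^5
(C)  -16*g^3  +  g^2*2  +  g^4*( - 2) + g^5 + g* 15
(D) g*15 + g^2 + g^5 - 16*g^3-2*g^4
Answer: C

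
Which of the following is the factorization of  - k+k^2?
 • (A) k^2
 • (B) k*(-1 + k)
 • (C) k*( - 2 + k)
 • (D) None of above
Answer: B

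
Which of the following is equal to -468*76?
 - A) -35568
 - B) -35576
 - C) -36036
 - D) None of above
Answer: A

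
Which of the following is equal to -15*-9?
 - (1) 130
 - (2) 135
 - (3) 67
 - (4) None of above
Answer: 2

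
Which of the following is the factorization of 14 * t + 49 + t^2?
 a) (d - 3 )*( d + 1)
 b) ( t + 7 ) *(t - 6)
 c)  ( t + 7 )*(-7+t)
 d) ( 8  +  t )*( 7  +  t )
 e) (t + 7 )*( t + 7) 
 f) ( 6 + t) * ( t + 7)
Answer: e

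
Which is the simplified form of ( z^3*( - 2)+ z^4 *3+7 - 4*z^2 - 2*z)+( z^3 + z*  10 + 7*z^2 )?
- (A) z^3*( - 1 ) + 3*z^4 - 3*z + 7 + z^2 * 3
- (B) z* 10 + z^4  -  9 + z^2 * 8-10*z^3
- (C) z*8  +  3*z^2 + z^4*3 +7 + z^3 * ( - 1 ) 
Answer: C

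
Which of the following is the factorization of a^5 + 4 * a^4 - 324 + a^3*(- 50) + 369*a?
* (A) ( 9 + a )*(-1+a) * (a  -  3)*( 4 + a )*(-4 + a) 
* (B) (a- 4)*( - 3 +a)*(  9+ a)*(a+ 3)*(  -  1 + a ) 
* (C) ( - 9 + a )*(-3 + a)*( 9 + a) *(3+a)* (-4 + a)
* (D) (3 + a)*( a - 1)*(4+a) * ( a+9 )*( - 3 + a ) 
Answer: B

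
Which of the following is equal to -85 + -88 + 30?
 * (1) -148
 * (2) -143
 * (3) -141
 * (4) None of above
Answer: 2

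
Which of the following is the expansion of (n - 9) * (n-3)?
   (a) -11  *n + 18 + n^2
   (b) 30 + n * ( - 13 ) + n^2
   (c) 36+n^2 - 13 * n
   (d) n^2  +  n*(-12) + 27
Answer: d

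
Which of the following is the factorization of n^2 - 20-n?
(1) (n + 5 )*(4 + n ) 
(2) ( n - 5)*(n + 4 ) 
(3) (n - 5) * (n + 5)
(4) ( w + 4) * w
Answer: 2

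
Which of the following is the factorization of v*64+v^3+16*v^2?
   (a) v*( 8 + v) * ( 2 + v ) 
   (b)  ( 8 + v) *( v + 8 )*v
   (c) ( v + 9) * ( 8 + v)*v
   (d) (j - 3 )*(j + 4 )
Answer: b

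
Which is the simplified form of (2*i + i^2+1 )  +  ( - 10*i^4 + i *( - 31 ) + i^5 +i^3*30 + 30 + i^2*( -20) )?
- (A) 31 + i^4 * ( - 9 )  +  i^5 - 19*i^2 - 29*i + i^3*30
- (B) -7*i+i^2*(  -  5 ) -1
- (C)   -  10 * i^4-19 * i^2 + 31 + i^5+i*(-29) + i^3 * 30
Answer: C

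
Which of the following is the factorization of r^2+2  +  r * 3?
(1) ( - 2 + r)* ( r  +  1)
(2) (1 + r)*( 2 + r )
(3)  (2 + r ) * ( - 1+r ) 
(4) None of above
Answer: 2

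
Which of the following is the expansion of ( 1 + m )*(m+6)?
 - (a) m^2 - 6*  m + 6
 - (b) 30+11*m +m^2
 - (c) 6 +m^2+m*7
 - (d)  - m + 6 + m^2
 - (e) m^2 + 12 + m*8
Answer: c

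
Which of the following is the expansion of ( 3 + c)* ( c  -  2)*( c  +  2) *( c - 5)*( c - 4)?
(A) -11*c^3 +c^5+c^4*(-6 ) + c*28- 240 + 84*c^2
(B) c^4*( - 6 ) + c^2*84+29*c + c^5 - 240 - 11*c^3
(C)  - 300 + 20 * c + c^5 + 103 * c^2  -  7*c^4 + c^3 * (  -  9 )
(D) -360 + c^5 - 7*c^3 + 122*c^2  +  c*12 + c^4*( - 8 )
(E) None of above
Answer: A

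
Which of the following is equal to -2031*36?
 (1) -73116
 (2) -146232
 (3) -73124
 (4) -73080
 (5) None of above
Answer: 1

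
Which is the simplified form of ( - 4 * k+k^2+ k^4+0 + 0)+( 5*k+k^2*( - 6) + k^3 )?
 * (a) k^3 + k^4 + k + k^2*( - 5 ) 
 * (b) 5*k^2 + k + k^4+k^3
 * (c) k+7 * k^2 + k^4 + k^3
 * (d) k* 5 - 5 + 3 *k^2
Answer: a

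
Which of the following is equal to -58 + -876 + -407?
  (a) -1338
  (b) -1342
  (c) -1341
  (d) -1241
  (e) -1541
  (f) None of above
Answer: c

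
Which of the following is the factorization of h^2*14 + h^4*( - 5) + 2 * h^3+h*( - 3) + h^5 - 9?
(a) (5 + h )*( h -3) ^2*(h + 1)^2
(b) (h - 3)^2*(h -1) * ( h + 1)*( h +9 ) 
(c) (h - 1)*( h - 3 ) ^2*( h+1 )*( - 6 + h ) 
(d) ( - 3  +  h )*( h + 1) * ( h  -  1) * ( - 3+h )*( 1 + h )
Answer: d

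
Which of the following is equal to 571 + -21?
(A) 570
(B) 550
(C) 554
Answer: B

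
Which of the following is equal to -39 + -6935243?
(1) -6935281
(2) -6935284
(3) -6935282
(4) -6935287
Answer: 3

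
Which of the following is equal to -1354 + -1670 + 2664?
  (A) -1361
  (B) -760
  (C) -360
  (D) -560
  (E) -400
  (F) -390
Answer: C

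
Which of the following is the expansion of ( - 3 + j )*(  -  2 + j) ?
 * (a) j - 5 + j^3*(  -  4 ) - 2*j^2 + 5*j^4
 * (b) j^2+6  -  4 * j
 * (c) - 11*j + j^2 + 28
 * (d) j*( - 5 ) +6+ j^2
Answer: d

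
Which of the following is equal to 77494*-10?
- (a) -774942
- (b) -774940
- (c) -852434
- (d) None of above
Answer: b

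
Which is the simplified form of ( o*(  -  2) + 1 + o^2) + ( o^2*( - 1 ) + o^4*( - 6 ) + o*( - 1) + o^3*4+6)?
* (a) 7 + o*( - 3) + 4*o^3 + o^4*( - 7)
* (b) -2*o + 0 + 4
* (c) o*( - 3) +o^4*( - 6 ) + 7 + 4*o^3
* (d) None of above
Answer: c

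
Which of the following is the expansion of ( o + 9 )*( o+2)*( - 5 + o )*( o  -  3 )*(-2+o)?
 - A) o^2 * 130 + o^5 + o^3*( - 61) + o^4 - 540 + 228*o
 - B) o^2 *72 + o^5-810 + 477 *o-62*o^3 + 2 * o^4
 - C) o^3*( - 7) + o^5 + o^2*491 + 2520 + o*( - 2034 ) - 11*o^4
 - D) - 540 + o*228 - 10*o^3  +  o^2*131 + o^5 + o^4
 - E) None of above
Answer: E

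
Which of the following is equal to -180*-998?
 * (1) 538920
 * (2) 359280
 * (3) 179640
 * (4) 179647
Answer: 3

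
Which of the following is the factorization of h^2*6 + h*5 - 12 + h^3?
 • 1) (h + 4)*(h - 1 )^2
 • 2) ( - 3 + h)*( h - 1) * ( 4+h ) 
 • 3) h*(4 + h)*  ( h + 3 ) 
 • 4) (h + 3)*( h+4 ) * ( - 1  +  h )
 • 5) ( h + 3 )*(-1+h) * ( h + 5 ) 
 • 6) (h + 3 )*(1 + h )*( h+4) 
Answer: 4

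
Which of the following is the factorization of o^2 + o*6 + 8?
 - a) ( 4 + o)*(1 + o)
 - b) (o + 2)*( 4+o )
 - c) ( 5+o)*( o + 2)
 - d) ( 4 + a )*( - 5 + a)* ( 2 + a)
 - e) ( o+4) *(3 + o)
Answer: b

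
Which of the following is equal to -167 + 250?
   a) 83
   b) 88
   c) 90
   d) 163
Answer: a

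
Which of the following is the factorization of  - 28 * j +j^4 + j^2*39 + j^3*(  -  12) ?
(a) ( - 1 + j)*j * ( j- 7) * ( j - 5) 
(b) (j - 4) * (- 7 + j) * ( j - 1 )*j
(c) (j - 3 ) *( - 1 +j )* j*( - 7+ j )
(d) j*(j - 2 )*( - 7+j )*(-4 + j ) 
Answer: b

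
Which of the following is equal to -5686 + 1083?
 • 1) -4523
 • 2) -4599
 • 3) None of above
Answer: 3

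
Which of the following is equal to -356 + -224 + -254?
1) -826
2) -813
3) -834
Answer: 3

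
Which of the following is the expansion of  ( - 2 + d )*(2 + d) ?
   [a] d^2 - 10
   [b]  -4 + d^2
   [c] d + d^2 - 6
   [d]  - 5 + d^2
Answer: b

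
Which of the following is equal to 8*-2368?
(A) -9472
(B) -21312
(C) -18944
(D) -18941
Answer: C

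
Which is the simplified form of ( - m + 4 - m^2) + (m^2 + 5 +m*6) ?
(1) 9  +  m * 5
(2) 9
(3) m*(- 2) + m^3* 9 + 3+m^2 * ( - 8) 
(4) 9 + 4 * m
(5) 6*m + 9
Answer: 1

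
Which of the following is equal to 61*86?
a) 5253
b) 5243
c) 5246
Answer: c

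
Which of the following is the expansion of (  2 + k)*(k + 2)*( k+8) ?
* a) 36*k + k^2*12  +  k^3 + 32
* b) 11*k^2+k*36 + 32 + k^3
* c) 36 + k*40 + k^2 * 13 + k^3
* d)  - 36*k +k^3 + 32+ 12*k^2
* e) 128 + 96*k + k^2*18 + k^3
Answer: a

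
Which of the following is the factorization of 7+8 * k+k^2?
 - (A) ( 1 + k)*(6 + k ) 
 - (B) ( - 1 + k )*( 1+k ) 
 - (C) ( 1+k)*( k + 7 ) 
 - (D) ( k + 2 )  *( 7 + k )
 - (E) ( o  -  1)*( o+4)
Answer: C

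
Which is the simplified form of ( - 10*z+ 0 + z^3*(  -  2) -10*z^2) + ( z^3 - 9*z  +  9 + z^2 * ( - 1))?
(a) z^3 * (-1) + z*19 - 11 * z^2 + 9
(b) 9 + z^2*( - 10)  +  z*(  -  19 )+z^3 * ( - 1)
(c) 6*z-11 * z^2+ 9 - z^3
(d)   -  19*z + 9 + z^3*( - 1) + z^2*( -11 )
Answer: d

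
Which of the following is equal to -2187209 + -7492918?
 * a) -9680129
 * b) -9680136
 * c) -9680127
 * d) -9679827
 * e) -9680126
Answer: c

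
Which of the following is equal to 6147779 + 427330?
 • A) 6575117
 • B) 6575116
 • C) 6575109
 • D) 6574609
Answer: C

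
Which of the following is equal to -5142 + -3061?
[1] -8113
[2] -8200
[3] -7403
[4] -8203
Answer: 4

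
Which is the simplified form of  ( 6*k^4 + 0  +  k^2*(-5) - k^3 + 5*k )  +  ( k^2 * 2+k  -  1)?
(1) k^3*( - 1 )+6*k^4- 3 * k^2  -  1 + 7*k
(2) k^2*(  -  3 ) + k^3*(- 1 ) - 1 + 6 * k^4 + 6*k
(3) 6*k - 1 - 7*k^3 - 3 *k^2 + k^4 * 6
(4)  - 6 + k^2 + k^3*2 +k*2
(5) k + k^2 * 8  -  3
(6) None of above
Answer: 2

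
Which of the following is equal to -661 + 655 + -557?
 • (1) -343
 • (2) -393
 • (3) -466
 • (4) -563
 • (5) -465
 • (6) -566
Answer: 4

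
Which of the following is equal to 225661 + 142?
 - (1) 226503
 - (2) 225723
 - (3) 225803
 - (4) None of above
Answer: 3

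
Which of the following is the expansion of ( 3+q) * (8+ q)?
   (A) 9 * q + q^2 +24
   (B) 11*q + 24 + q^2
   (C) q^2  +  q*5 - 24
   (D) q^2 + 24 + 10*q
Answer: B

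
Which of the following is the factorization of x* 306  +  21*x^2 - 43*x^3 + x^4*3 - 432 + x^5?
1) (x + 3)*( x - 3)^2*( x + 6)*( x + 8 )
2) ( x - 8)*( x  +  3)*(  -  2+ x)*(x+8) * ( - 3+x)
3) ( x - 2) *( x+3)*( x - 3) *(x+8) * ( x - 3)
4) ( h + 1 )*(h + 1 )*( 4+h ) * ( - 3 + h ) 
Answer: 3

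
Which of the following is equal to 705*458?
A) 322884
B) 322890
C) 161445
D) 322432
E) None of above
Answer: B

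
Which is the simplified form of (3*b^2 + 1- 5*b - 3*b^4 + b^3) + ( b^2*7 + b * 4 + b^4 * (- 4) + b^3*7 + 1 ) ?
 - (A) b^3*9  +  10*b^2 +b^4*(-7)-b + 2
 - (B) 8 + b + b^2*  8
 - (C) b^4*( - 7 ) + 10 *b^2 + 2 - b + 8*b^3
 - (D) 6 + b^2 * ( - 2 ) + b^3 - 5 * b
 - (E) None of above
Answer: C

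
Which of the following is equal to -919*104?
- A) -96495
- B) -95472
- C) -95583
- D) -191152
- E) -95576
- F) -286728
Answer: E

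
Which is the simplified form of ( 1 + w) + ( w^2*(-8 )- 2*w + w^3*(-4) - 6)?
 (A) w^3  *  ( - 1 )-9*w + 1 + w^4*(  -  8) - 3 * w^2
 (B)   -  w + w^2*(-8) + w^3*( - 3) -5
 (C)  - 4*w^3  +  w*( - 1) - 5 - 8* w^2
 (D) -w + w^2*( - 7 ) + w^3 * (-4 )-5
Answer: C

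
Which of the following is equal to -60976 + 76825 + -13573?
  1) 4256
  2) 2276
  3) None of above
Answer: 2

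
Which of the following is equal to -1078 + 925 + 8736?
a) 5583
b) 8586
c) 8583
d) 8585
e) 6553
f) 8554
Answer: c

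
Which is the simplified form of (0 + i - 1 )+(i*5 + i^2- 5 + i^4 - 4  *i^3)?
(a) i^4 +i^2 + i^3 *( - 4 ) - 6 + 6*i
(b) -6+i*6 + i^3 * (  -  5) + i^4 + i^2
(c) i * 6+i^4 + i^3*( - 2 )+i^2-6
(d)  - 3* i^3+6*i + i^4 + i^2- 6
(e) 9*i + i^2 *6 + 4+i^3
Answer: a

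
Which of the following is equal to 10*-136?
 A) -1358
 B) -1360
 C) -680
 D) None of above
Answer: B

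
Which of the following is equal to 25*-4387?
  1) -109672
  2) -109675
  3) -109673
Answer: 2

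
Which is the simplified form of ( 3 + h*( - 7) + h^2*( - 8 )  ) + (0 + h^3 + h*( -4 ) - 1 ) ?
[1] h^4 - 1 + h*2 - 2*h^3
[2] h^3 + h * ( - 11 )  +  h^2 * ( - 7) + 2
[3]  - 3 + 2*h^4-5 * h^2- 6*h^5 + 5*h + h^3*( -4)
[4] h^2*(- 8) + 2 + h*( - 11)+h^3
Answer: 4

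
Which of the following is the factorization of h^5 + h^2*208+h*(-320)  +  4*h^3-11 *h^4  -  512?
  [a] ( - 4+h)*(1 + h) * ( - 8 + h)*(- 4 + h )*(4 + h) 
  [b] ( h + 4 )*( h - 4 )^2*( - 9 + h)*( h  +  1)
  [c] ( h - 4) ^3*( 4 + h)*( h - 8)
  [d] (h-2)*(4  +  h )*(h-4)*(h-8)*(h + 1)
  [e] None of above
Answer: a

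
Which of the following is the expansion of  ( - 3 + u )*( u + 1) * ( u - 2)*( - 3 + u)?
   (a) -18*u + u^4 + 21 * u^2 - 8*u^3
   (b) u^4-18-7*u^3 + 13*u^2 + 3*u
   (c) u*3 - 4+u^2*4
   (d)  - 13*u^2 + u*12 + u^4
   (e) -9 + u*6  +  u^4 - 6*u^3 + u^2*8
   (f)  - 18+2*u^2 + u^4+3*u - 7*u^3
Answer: b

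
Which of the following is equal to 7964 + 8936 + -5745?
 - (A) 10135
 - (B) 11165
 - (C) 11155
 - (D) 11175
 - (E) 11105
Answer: C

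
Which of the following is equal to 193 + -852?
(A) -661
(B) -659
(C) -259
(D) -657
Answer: B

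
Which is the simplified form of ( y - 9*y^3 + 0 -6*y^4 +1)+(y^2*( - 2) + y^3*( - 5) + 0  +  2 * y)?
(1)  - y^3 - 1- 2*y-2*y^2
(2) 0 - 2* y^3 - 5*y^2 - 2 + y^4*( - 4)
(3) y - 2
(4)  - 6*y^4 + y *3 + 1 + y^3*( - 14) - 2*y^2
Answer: 4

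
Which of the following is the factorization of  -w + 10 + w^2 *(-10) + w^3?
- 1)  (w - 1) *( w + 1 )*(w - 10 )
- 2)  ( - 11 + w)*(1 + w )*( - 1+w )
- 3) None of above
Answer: 1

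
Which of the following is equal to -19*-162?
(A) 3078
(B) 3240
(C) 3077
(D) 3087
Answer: A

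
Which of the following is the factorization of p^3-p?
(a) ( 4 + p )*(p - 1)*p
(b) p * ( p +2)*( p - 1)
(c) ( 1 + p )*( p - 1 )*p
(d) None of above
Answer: c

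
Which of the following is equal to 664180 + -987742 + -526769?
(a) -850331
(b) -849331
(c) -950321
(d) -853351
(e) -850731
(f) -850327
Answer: a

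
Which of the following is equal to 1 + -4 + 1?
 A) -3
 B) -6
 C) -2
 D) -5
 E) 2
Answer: C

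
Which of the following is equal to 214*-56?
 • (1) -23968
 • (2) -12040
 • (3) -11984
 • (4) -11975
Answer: 3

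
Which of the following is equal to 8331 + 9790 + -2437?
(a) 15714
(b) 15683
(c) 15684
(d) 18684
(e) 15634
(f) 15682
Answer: c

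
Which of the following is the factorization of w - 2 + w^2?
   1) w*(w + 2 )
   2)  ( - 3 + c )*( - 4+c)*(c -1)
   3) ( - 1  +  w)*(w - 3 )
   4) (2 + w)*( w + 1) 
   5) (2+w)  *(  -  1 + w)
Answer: 5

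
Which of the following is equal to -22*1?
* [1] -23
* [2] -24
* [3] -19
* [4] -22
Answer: 4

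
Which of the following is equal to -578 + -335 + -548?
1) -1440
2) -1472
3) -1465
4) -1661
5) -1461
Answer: 5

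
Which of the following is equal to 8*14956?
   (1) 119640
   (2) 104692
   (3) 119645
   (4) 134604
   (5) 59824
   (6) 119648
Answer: 6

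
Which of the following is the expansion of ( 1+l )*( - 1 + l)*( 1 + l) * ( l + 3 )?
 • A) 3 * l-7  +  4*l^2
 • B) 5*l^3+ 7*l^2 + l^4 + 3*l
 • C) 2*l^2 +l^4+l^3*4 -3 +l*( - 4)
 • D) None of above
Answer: C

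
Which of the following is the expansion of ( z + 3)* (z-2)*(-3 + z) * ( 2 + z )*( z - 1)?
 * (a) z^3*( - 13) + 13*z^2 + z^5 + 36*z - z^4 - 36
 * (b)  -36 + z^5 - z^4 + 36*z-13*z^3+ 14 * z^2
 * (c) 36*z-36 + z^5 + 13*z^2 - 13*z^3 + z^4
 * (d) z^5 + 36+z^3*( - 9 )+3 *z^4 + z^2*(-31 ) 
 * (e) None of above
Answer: a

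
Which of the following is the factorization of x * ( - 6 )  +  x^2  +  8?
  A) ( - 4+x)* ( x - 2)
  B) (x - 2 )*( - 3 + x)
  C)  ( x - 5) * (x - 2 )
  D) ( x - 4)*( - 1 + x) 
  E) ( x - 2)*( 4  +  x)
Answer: A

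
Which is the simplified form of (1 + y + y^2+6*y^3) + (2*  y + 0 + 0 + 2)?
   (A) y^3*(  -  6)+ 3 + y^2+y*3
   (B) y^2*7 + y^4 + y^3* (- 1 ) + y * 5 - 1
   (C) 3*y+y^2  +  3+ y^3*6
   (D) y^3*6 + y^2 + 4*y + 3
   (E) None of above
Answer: C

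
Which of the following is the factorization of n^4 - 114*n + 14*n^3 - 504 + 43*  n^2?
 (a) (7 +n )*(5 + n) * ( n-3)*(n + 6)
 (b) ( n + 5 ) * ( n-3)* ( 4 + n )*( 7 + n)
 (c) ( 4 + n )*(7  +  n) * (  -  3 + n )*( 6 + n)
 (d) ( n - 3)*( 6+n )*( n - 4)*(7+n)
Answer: c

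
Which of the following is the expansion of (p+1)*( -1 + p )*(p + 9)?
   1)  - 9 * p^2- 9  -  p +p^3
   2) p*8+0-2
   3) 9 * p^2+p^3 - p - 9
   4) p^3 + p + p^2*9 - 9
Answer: 3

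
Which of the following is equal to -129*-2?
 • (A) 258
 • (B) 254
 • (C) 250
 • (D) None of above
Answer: A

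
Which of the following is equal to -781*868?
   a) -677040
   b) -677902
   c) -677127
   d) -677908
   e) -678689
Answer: d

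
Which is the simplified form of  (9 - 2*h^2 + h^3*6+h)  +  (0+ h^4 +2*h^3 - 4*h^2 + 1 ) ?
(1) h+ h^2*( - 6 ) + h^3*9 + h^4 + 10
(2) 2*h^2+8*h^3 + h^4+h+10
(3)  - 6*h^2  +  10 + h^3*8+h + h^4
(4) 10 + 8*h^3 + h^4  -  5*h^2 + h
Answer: 3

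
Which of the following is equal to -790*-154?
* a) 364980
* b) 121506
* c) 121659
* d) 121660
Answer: d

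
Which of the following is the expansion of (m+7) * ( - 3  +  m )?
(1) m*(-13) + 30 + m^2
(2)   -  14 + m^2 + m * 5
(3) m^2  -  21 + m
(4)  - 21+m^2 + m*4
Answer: 4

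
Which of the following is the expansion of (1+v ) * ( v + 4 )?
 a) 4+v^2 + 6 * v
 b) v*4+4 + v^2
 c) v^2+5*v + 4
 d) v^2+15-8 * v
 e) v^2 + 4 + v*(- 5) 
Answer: c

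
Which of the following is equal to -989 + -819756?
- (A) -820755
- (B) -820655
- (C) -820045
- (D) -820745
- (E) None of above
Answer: D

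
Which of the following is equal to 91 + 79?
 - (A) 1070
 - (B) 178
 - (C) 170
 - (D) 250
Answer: C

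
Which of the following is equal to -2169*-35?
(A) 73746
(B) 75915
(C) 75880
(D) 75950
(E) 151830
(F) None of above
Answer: B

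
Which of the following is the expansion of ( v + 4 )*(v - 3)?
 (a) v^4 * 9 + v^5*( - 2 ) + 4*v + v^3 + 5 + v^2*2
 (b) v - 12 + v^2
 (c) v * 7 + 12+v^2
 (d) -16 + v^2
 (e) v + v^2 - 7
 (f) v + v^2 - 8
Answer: b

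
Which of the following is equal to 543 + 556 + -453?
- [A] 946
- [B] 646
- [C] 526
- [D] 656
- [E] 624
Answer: B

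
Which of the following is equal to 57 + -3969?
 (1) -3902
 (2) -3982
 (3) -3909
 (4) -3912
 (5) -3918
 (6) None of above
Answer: 4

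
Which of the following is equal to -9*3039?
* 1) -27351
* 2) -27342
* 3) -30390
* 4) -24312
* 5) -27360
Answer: 1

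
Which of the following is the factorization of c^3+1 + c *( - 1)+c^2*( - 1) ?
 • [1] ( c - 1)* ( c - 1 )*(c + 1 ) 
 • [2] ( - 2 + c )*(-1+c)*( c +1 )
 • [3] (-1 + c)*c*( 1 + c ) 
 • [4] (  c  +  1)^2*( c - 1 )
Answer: 1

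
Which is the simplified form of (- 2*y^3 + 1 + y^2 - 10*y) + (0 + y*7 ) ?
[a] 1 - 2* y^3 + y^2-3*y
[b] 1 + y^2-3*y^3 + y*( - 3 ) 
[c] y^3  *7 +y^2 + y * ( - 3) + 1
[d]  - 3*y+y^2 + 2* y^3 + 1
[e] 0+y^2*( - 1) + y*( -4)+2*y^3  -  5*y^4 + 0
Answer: a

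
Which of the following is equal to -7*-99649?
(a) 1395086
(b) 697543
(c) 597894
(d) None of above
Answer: b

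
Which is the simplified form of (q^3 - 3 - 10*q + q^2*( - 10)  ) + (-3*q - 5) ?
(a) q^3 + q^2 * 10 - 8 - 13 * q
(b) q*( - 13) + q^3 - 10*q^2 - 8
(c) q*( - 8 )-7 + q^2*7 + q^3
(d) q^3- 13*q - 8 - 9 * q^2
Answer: b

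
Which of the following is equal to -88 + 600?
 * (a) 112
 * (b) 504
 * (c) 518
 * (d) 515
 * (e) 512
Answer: e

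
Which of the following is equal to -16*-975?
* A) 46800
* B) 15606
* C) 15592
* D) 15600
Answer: D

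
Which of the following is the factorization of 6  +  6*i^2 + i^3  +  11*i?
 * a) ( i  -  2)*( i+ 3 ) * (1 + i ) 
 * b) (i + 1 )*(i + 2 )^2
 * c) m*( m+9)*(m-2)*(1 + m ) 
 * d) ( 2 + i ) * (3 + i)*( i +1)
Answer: d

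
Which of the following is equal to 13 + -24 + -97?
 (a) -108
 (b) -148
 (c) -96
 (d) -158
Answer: a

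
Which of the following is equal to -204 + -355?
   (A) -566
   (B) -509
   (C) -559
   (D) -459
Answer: C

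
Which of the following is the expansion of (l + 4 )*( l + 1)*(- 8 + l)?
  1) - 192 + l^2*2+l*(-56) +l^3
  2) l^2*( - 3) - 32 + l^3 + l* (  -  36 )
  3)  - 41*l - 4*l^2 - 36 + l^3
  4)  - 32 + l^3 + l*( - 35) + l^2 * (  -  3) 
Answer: 2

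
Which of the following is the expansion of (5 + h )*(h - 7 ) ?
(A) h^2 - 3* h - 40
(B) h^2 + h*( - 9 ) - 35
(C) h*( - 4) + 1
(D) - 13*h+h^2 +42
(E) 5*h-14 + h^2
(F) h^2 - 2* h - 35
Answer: F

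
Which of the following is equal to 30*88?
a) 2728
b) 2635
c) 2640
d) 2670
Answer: c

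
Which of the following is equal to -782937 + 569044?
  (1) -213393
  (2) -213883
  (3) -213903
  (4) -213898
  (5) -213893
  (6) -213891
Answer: 5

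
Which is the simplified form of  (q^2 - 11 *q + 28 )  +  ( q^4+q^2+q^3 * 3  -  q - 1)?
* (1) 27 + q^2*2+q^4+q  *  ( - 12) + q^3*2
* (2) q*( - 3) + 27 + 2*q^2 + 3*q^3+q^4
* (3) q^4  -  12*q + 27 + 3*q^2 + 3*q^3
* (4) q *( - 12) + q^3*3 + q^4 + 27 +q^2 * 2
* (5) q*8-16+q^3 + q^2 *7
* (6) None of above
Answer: 4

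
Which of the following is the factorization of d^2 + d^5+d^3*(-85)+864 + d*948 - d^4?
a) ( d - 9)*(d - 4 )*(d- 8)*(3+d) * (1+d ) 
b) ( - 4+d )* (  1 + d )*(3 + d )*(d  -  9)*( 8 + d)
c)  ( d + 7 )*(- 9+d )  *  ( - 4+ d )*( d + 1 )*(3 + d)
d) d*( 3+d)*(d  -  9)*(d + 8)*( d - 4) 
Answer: b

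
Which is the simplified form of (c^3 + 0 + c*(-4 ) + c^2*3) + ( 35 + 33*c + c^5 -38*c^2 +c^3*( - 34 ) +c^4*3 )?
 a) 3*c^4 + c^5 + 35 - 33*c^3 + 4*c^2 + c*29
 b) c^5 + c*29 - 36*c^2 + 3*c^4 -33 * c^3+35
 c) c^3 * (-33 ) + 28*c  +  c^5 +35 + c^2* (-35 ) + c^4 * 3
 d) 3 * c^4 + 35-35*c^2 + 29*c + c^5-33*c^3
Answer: d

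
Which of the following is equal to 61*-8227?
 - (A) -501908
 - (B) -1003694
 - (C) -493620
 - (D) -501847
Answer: D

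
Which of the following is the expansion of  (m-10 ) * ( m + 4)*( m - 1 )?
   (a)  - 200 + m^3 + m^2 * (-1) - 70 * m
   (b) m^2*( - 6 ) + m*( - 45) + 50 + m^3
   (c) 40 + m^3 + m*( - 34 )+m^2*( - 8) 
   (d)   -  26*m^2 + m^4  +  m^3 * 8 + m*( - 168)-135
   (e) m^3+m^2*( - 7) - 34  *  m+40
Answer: e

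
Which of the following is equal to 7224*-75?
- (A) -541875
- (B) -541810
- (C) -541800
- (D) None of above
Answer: C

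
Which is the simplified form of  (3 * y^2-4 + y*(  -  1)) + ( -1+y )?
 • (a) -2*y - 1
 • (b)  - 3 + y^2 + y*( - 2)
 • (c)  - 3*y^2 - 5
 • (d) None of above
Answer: d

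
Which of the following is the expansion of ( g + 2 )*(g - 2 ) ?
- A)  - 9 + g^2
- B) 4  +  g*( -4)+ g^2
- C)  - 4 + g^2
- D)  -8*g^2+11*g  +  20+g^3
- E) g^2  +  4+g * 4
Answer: C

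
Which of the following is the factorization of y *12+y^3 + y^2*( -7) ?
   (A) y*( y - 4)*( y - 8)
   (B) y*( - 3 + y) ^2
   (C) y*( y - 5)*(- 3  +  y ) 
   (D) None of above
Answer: D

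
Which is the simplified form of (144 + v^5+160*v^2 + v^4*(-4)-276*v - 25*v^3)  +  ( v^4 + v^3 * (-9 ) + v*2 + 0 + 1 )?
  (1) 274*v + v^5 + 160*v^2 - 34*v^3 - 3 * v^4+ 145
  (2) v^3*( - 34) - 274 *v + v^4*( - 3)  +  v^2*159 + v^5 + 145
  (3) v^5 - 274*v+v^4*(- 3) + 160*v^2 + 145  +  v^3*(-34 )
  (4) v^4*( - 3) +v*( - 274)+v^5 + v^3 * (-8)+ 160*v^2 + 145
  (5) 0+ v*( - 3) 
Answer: 3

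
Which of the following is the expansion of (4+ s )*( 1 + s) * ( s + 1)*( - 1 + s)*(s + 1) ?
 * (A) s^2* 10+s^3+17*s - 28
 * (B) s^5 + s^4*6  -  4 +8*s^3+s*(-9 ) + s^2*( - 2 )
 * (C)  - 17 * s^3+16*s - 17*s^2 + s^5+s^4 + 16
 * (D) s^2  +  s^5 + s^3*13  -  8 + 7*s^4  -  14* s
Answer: B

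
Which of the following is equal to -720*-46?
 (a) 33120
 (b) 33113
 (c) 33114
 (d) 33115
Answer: a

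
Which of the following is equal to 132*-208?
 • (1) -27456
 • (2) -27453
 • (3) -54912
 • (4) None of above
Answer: 1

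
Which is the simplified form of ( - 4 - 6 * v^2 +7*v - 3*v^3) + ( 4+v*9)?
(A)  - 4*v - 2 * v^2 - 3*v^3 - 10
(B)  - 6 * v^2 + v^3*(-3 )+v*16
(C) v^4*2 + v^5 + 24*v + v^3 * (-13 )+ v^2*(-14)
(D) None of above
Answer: B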